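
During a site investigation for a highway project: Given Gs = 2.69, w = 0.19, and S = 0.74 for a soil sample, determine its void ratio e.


Result: 0.6907

Derivation:
Using the relation e = Gs * w / S
e = 2.69 * 0.19 / 0.74
e = 0.6907


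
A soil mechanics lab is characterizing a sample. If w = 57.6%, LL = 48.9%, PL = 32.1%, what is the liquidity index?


First compute the plasticity index:
PI = LL - PL = 48.9 - 32.1 = 16.8
Then compute the liquidity index:
LI = (w - PL) / PI
LI = (57.6 - 32.1) / 16.8
LI = 1.518


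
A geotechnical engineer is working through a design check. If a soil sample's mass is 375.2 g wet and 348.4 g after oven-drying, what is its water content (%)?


Using w = (m_wet - m_dry) / m_dry * 100
m_wet - m_dry = 375.2 - 348.4 = 26.8 g
w = 26.8 / 348.4 * 100
w = 7.69 %


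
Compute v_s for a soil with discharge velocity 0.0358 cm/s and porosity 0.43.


Result: 0.08326 cm/s

Derivation:
Using v_s = v_d / n
v_s = 0.0358 / 0.43
v_s = 0.08326 cm/s


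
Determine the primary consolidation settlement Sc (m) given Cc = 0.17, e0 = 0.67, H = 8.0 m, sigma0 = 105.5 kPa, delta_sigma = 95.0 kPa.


Using Sc = Cc * H / (1 + e0) * log10((sigma0 + delta_sigma) / sigma0)
Stress ratio = (105.5 + 95.0) / 105.5 = 1.90047
log10(1.90047) = 0.278862
Cc * H / (1 + e0) = 0.17 * 8.0 / (1 + 0.67) = 0.814371
Sc = 0.814371 * 0.278862
Sc = 0.2271 m


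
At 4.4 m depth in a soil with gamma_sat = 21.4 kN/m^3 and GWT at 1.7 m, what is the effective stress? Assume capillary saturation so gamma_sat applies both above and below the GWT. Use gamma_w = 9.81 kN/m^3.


Total stress = gamma_sat * depth
sigma = 21.4 * 4.4 = 94.16 kPa
Pore water pressure u = gamma_w * (depth - d_wt)
u = 9.81 * (4.4 - 1.7) = 26.487 kPa
Effective stress = sigma - u
sigma' = 94.16 - 26.487 = 67.67 kPa


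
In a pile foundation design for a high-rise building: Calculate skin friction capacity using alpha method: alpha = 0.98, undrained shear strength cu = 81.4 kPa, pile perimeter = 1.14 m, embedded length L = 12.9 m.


Result: 1173.13 kN

Derivation:
Using Qs = alpha * cu * perimeter * L
Qs = 0.98 * 81.4 * 1.14 * 12.9
Qs = 1173.13 kN


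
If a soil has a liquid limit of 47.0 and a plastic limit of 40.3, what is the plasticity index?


Result: 6.7

Derivation:
Using PI = LL - PL
PI = 47.0 - 40.3
PI = 6.7


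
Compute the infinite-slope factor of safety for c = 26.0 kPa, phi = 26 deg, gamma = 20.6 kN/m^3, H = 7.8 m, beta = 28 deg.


Using Fs = c / (gamma*H*sin(beta)*cos(beta)) + tan(phi)/tan(beta)
Cohesion contribution = 26.0 / (20.6*7.8*sin(28)*cos(28))
Cohesion contribution = 0.390362
Friction contribution = tan(26)/tan(28) = 0.917292
Fs = 0.390362 + 0.917292
Fs = 1.308


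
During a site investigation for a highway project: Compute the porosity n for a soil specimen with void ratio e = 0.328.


Using the relation n = e / (1 + e)
n = 0.328 / (1 + 0.328)
n = 0.328 / 1.328
n = 0.247


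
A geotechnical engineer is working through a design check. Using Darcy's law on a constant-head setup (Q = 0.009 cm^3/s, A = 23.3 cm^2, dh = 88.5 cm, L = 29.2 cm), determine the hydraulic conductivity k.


Compute hydraulic gradient:
i = dh / L = 88.5 / 29.2 = 3.03082
Then apply Darcy's law:
k = Q / (A * i)
k = 0.009 / (23.3 * 3.03082)
k = 0.009 / 70.6182
k = 0.000127 cm/s


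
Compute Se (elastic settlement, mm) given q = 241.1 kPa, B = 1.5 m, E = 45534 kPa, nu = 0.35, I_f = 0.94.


Result: 6.551 mm

Derivation:
Using Se = q * B * (1 - nu^2) * I_f / E
1 - nu^2 = 1 - 0.35^2 = 0.8775
Se = 241.1 * 1.5 * 0.8775 * 0.94 / 45534
Se = 0.006551 m
Convert to mm: Se = 0.006551 * 1000 = 6.551 mm


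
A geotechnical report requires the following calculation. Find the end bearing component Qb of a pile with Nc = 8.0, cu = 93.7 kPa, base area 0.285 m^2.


Using Qb = Nc * cu * Ab
Qb = 8.0 * 93.7 * 0.285
Qb = 213.64 kN


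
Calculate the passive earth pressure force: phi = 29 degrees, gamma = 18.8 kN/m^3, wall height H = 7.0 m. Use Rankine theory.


Compute passive earth pressure coefficient:
Kp = tan^2(45 + phi/2) = tan^2(59.5) = 2.88206
Compute passive force:
Pp = 0.5 * Kp * gamma * H^2
Pp = 0.5 * 2.88206 * 18.8 * 7.0^2
Pp = 1327.48 kN/m


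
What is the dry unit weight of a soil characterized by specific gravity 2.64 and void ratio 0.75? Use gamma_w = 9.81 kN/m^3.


Result: 14.799 kN/m^3

Derivation:
Using gamma_d = Gs * gamma_w / (1 + e)
gamma_d = 2.64 * 9.81 / (1 + 0.75)
gamma_d = 2.64 * 9.81 / 1.75
gamma_d = 14.799 kN/m^3


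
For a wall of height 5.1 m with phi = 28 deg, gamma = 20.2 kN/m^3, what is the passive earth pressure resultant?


Compute passive earth pressure coefficient:
Kp = tan^2(45 + phi/2) = tan^2(59.0) = 2.769826
Compute passive force:
Pp = 0.5 * Kp * gamma * H^2
Pp = 0.5 * 2.769826 * 20.2 * 5.1^2
Pp = 727.64 kN/m


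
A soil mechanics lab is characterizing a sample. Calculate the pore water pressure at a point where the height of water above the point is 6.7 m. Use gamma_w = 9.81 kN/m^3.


Using u = gamma_w * h_w
u = 9.81 * 6.7
u = 65.73 kPa


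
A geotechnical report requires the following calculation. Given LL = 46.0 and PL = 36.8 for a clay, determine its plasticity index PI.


Result: 9.2

Derivation:
Using PI = LL - PL
PI = 46.0 - 36.8
PI = 9.2


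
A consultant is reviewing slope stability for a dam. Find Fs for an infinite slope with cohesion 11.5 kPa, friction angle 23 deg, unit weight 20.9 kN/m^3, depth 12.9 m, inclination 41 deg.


Result: 0.574

Derivation:
Using Fs = c / (gamma*H*sin(beta)*cos(beta)) + tan(phi)/tan(beta)
Cohesion contribution = 11.5 / (20.9*12.9*sin(41)*cos(41))
Cohesion contribution = 0.0861468
Friction contribution = tan(23)/tan(41) = 0.488302
Fs = 0.0861468 + 0.488302
Fs = 0.574


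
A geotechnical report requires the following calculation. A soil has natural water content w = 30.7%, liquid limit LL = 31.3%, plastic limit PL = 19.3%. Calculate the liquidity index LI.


Result: 0.95

Derivation:
First compute the plasticity index:
PI = LL - PL = 31.3 - 19.3 = 12.0
Then compute the liquidity index:
LI = (w - PL) / PI
LI = (30.7 - 19.3) / 12.0
LI = 0.95


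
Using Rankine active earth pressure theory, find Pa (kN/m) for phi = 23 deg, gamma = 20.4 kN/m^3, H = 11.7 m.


Compute active earth pressure coefficient:
Ka = tan^2(45 - phi/2) = tan^2(33.5) = 0.438092
Compute active force:
Pa = 0.5 * Ka * gamma * H^2
Pa = 0.5 * 0.438092 * 20.4 * 11.7^2
Pa = 611.7 kN/m


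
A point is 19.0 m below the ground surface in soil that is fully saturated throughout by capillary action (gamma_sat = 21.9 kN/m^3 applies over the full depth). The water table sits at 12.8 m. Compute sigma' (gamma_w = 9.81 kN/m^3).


Total stress = gamma_sat * depth
sigma = 21.9 * 19.0 = 416.1 kPa
Pore water pressure u = gamma_w * (depth - d_wt)
u = 9.81 * (19.0 - 12.8) = 60.822 kPa
Effective stress = sigma - u
sigma' = 416.1 - 60.822 = 355.28 kPa


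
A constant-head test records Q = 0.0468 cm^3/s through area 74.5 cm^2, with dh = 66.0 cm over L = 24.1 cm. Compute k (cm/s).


Result: 0.000229 cm/s

Derivation:
Compute hydraulic gradient:
i = dh / L = 66.0 / 24.1 = 2.73859
Then apply Darcy's law:
k = Q / (A * i)
k = 0.0468 / (74.5 * 2.73859)
k = 0.0468 / 204.025
k = 0.000229 cm/s


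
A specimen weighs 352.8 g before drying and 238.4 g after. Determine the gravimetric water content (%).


Using w = (m_wet - m_dry) / m_dry * 100
m_wet - m_dry = 352.8 - 238.4 = 114.4 g
w = 114.4 / 238.4 * 100
w = 47.99 %


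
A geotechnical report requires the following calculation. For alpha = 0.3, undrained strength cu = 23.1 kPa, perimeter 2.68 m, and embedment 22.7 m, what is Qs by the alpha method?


Using Qs = alpha * cu * perimeter * L
Qs = 0.3 * 23.1 * 2.68 * 22.7
Qs = 421.59 kN


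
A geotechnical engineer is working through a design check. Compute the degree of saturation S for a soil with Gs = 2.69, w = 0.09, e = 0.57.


Using S = Gs * w / e
S = 2.69 * 0.09 / 0.57
S = 0.4247


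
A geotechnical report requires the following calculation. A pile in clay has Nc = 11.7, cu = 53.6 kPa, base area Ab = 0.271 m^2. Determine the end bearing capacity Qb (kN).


Using Qb = Nc * cu * Ab
Qb = 11.7 * 53.6 * 0.271
Qb = 169.95 kN


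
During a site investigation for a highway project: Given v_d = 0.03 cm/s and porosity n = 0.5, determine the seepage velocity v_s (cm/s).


Using v_s = v_d / n
v_s = 0.03 / 0.5
v_s = 0.06 cm/s


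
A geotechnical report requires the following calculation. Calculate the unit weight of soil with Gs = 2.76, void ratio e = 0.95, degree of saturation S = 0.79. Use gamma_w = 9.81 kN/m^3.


Result: 17.661 kN/m^3

Derivation:
Using gamma = gamma_w * (Gs + S*e) / (1 + e)
Numerator: Gs + S*e = 2.76 + 0.79*0.95 = 3.5105
Denominator: 1 + e = 1 + 0.95 = 1.95
gamma = 9.81 * 3.5105 / 1.95
gamma = 17.661 kN/m^3


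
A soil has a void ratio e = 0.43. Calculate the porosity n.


Result: 0.3007

Derivation:
Using the relation n = e / (1 + e)
n = 0.43 / (1 + 0.43)
n = 0.43 / 1.43
n = 0.3007


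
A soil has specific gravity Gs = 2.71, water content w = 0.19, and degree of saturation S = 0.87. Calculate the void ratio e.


Using the relation e = Gs * w / S
e = 2.71 * 0.19 / 0.87
e = 0.5918


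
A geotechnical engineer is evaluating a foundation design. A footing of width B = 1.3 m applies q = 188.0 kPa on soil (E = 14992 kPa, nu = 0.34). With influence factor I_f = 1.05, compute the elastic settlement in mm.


Using Se = q * B * (1 - nu^2) * I_f / E
1 - nu^2 = 1 - 0.34^2 = 0.8844
Se = 188.0 * 1.3 * 0.8844 * 1.05 / 14992
Se = 0.015138 m
Convert to mm: Se = 0.015138 * 1000 = 15.138 mm


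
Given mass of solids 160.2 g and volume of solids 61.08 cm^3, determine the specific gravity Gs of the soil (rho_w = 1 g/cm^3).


Result: 2.623

Derivation:
Using Gs = m_s / (V_s * rho_w)
Since rho_w = 1 g/cm^3:
Gs = 160.2 / 61.08
Gs = 2.623


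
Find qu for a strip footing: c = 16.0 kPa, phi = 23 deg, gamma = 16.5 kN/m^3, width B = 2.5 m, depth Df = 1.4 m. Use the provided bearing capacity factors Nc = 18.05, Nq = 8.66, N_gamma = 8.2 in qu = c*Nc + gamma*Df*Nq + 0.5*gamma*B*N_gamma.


Result: 657.97 kPa

Derivation:
Compute qu = c*Nc + gamma*Df*Nq + 0.5*gamma*B*N_gamma
Term 1: 16.0 * 18.05 = 288.8
Term 2: 16.5 * 1.4 * 8.66 = 200.046
Term 3: 0.5 * 16.5 * 2.5 * 8.2 = 169.125
qu = 288.8 + 200.046 + 169.125
qu = 657.97 kPa


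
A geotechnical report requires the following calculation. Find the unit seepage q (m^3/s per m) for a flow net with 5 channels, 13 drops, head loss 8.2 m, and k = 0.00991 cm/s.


Convert k to m/s for unit consistency with H:
k = 0.00991 cm/s = 0.00991 / 100 m/s = 9.91e-05 m/s
Using q = k * H * Nf / Nd
Nf / Nd = 5 / 13 = 0.3846
q = 9.91e-05 * 8.2 * 0.3846
q = 0.0003125 m^3/s per m


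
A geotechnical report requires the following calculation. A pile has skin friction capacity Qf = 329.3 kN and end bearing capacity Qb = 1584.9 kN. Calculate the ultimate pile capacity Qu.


Using Qu = Qf + Qb
Qu = 329.3 + 1584.9
Qu = 1914.2 kN


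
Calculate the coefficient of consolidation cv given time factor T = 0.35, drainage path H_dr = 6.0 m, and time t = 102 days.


Using cv = T * H_dr^2 / t
H_dr^2 = 6.0^2 = 36.0
cv = 0.35 * 36.0 / 102
cv = 0.12353 m^2/day


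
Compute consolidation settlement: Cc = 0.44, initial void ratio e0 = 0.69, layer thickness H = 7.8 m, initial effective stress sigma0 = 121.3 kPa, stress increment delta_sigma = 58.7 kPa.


Result: 0.3481 m

Derivation:
Using Sc = Cc * H / (1 + e0) * log10((sigma0 + delta_sigma) / sigma0)
Stress ratio = (121.3 + 58.7) / 121.3 = 1.48392
log10(1.48392) = 0.171412
Cc * H / (1 + e0) = 0.44 * 7.8 / (1 + 0.69) = 2.03077
Sc = 2.03077 * 0.171412
Sc = 0.3481 m


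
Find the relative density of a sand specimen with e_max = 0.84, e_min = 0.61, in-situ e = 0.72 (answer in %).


Result: 52.17 %

Derivation:
Using Dr = (e_max - e) / (e_max - e_min) * 100
e_max - e = 0.84 - 0.72 = 0.12
e_max - e_min = 0.84 - 0.61 = 0.23
Dr = 0.12 / 0.23 * 100
Dr = 52.17 %


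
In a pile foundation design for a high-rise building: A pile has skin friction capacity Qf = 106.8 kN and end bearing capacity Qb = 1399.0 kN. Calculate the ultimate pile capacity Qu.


Using Qu = Qf + Qb
Qu = 106.8 + 1399.0
Qu = 1505.8 kN


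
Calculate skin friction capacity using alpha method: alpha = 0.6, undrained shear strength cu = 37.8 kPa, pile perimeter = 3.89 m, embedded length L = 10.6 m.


Result: 935.19 kN

Derivation:
Using Qs = alpha * cu * perimeter * L
Qs = 0.6 * 37.8 * 3.89 * 10.6
Qs = 935.19 kN


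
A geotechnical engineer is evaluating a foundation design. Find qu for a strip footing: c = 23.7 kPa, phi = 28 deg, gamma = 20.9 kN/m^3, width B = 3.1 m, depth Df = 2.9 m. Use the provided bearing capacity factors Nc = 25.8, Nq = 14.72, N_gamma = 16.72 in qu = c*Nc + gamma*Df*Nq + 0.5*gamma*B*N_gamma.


Compute qu = c*Nc + gamma*Df*Nq + 0.5*gamma*B*N_gamma
Term 1: 23.7 * 25.8 = 611.46
Term 2: 20.9 * 2.9 * 14.72 = 892.1792
Term 3: 0.5 * 20.9 * 3.1 * 16.72 = 541.6444
qu = 611.46 + 892.1792 + 541.6444
qu = 2045.28 kPa


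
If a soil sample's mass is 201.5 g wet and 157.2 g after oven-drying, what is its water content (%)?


Using w = (m_wet - m_dry) / m_dry * 100
m_wet - m_dry = 201.5 - 157.2 = 44.3 g
w = 44.3 / 157.2 * 100
w = 28.18 %


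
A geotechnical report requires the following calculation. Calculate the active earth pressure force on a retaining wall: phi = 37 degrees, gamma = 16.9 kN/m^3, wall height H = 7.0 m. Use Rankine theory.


Result: 102.93 kN/m

Derivation:
Compute active earth pressure coefficient:
Ka = tan^2(45 - phi/2) = tan^2(26.5) = 0.248584
Compute active force:
Pa = 0.5 * Ka * gamma * H^2
Pa = 0.5 * 0.248584 * 16.9 * 7.0^2
Pa = 102.93 kN/m


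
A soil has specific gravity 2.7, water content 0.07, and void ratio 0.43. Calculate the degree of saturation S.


Using S = Gs * w / e
S = 2.7 * 0.07 / 0.43
S = 0.4395


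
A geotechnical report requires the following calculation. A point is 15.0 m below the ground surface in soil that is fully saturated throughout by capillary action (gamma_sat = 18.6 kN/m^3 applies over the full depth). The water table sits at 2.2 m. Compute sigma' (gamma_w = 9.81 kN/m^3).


Total stress = gamma_sat * depth
sigma = 18.6 * 15.0 = 279.0 kPa
Pore water pressure u = gamma_w * (depth - d_wt)
u = 9.81 * (15.0 - 2.2) = 125.568 kPa
Effective stress = sigma - u
sigma' = 279.0 - 125.568 = 153.43 kPa


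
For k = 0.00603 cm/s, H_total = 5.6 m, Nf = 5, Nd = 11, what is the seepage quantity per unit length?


Convert k to m/s for unit consistency with H:
k = 0.00603 cm/s = 0.00603 / 100 m/s = 6.03e-05 m/s
Using q = k * H * Nf / Nd
Nf / Nd = 5 / 11 = 0.4545
q = 6.03e-05 * 5.6 * 0.4545
q = 0.0001535 m^3/s per m


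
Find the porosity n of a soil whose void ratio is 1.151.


Using the relation n = e / (1 + e)
n = 1.151 / (1 + 1.151)
n = 1.151 / 2.151
n = 0.5351


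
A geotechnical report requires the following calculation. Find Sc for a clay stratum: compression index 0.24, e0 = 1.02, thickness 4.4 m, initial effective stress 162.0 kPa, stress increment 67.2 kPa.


Using Sc = Cc * H / (1 + e0) * log10((sigma0 + delta_sigma) / sigma0)
Stress ratio = (162.0 + 67.2) / 162.0 = 1.41481
log10(1.41481) = 0.1507
Cc * H / (1 + e0) = 0.24 * 4.4 / (1 + 1.02) = 0.522772
Sc = 0.522772 * 0.1507
Sc = 0.0788 m


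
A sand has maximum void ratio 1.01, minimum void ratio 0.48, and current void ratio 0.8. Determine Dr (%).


Result: 39.62 %

Derivation:
Using Dr = (e_max - e) / (e_max - e_min) * 100
e_max - e = 1.01 - 0.8 = 0.21
e_max - e_min = 1.01 - 0.48 = 0.53
Dr = 0.21 / 0.53 * 100
Dr = 39.62 %


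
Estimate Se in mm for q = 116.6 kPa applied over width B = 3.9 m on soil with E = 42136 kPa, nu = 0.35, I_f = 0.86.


Using Se = q * B * (1 - nu^2) * I_f / E
1 - nu^2 = 1 - 0.35^2 = 0.8775
Se = 116.6 * 3.9 * 0.8775 * 0.86 / 42136
Se = 0.008144 m
Convert to mm: Se = 0.008144 * 1000 = 8.144 mm


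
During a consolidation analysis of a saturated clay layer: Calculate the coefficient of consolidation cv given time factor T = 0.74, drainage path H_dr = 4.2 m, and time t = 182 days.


Using cv = T * H_dr^2 / t
H_dr^2 = 4.2^2 = 17.64
cv = 0.74 * 17.64 / 182
cv = 0.07172 m^2/day


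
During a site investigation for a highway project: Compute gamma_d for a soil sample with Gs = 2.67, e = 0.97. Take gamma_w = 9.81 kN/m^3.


Using gamma_d = Gs * gamma_w / (1 + e)
gamma_d = 2.67 * 9.81 / (1 + 0.97)
gamma_d = 2.67 * 9.81 / 1.97
gamma_d = 13.296 kN/m^3


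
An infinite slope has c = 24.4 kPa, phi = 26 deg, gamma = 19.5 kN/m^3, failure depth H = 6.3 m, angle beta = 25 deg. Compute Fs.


Using Fs = c / (gamma*H*sin(beta)*cos(beta)) + tan(phi)/tan(beta)
Cohesion contribution = 24.4 / (19.5*6.3*sin(25)*cos(25))
Cohesion contribution = 0.51855
Friction contribution = tan(26)/tan(25) = 1.04595
Fs = 0.51855 + 1.04595
Fs = 1.564


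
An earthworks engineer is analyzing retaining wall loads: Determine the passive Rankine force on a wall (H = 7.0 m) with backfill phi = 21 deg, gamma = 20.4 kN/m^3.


Compute passive earth pressure coefficient:
Kp = tan^2(45 + phi/2) = tan^2(55.5) = 2.117051
Compute passive force:
Pp = 0.5 * Kp * gamma * H^2
Pp = 0.5 * 2.117051 * 20.4 * 7.0^2
Pp = 1058.1 kN/m


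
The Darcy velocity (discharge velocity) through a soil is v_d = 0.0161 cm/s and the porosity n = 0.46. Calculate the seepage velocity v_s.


Using v_s = v_d / n
v_s = 0.0161 / 0.46
v_s = 0.035 cm/s


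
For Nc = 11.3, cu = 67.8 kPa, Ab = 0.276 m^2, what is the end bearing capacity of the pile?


Result: 211.45 kN

Derivation:
Using Qb = Nc * cu * Ab
Qb = 11.3 * 67.8 * 0.276
Qb = 211.45 kN


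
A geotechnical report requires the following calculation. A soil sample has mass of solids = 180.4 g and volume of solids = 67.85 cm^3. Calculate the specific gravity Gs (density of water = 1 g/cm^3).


Using Gs = m_s / (V_s * rho_w)
Since rho_w = 1 g/cm^3:
Gs = 180.4 / 67.85
Gs = 2.659


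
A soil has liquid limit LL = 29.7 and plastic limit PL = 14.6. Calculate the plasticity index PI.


Result: 15.1

Derivation:
Using PI = LL - PL
PI = 29.7 - 14.6
PI = 15.1


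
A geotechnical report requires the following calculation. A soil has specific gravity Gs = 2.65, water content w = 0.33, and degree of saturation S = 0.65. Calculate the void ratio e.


Using the relation e = Gs * w / S
e = 2.65 * 0.33 / 0.65
e = 1.3454


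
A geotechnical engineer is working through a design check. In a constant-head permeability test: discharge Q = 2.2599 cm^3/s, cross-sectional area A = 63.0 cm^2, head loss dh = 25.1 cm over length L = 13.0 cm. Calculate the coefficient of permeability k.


Compute hydraulic gradient:
i = dh / L = 25.1 / 13.0 = 1.93077
Then apply Darcy's law:
k = Q / (A * i)
k = 2.2599 / (63.0 * 1.93077)
k = 2.2599 / 121.638
k = 0.018579 cm/s


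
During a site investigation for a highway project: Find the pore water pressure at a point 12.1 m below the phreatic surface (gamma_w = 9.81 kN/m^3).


Using u = gamma_w * h_w
u = 9.81 * 12.1
u = 118.7 kPa


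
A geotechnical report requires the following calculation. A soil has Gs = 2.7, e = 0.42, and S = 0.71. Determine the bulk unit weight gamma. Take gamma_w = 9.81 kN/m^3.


Using gamma = gamma_w * (Gs + S*e) / (1 + e)
Numerator: Gs + S*e = 2.7 + 0.71*0.42 = 2.9982
Denominator: 1 + e = 1 + 0.42 = 1.42
gamma = 9.81 * 2.9982 / 1.42
gamma = 20.713 kN/m^3


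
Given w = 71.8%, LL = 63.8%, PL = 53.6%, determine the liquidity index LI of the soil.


First compute the plasticity index:
PI = LL - PL = 63.8 - 53.6 = 10.2
Then compute the liquidity index:
LI = (w - PL) / PI
LI = (71.8 - 53.6) / 10.2
LI = 1.784


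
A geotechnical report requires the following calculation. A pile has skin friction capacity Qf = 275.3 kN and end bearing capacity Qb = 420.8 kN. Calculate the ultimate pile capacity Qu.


Using Qu = Qf + Qb
Qu = 275.3 + 420.8
Qu = 696.1 kN


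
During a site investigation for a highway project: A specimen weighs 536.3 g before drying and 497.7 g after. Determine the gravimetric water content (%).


Using w = (m_wet - m_dry) / m_dry * 100
m_wet - m_dry = 536.3 - 497.7 = 38.6 g
w = 38.6 / 497.7 * 100
w = 7.76 %


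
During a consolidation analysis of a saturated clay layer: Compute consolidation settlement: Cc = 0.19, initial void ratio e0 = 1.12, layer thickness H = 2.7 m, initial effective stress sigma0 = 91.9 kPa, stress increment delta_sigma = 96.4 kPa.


Using Sc = Cc * H / (1 + e0) * log10((sigma0 + delta_sigma) / sigma0)
Stress ratio = (91.9 + 96.4) / 91.9 = 2.04897
log10(2.04897) = 0.311535
Cc * H / (1 + e0) = 0.19 * 2.7 / (1 + 1.12) = 0.241981
Sc = 0.241981 * 0.311535
Sc = 0.0754 m


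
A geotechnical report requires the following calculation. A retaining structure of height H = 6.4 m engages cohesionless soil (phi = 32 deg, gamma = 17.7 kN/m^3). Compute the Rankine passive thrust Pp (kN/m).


Compute passive earth pressure coefficient:
Kp = tan^2(45 + phi/2) = tan^2(61.0) = 3.254588
Compute passive force:
Pp = 0.5 * Kp * gamma * H^2
Pp = 0.5 * 3.254588 * 17.7 * 6.4^2
Pp = 1179.78 kN/m


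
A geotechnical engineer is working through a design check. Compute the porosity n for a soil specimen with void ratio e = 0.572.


Using the relation n = e / (1 + e)
n = 0.572 / (1 + 0.572)
n = 0.572 / 1.572
n = 0.3639


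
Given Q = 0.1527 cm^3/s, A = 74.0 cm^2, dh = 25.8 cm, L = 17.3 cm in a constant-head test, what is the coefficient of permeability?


Compute hydraulic gradient:
i = dh / L = 25.8 / 17.3 = 1.49133
Then apply Darcy's law:
k = Q / (A * i)
k = 0.1527 / (74.0 * 1.49133)
k = 0.1527 / 110.358
k = 0.001384 cm/s


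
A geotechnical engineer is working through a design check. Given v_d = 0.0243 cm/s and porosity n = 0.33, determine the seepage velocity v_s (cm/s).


Using v_s = v_d / n
v_s = 0.0243 / 0.33
v_s = 0.07364 cm/s


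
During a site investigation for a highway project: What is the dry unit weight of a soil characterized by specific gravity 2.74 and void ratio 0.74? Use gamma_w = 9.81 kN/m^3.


Using gamma_d = Gs * gamma_w / (1 + e)
gamma_d = 2.74 * 9.81 / (1 + 0.74)
gamma_d = 2.74 * 9.81 / 1.74
gamma_d = 15.448 kN/m^3


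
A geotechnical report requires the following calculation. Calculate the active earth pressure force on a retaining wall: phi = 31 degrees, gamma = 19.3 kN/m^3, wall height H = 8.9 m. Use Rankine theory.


Result: 244.68 kN/m

Derivation:
Compute active earth pressure coefficient:
Ka = tan^2(45 - phi/2) = tan^2(29.5) = 0.320099
Compute active force:
Pa = 0.5 * Ka * gamma * H^2
Pa = 0.5 * 0.320099 * 19.3 * 8.9^2
Pa = 244.68 kN/m


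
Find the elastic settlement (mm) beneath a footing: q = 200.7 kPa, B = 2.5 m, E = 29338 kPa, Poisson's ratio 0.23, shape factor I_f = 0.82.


Using Se = q * B * (1 - nu^2) * I_f / E
1 - nu^2 = 1 - 0.23^2 = 0.9471
Se = 200.7 * 2.5 * 0.9471 * 0.82 / 29338
Se = 0.013282 m
Convert to mm: Se = 0.013282 * 1000 = 13.282 mm


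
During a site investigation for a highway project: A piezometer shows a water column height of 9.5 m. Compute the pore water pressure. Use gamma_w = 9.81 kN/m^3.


Using u = gamma_w * h_w
u = 9.81 * 9.5
u = 93.2 kPa


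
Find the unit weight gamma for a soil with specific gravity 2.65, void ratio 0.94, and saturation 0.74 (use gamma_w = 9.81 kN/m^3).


Using gamma = gamma_w * (Gs + S*e) / (1 + e)
Numerator: Gs + S*e = 2.65 + 0.74*0.94 = 3.3456
Denominator: 1 + e = 1 + 0.94 = 1.94
gamma = 9.81 * 3.3456 / 1.94
gamma = 16.918 kN/m^3


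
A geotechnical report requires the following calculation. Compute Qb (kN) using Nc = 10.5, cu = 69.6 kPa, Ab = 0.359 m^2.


Using Qb = Nc * cu * Ab
Qb = 10.5 * 69.6 * 0.359
Qb = 262.36 kN


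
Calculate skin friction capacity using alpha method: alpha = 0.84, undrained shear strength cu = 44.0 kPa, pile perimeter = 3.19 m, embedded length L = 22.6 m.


Using Qs = alpha * cu * perimeter * L
Qs = 0.84 * 44.0 * 3.19 * 22.6
Qs = 2664.59 kN


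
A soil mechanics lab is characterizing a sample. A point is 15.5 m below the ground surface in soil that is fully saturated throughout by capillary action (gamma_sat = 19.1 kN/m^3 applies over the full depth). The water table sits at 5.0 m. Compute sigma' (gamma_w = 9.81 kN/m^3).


Total stress = gamma_sat * depth
sigma = 19.1 * 15.5 = 296.05 kPa
Pore water pressure u = gamma_w * (depth - d_wt)
u = 9.81 * (15.5 - 5.0) = 103.005 kPa
Effective stress = sigma - u
sigma' = 296.05 - 103.005 = 193.05 kPa


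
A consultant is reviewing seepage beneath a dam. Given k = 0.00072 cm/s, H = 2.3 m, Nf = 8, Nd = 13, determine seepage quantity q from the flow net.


Convert k to m/s for unit consistency with H:
k = 0.00072 cm/s = 0.00072 / 100 m/s = 7.2e-06 m/s
Using q = k * H * Nf / Nd
Nf / Nd = 8 / 13 = 0.6154
q = 7.2e-06 * 2.3 * 0.6154
q = 1.019e-05 m^3/s per m


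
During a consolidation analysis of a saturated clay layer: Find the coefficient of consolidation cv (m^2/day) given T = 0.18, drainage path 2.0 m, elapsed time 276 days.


Using cv = T * H_dr^2 / t
H_dr^2 = 2.0^2 = 4.0
cv = 0.18 * 4.0 / 276
cv = 0.00261 m^2/day


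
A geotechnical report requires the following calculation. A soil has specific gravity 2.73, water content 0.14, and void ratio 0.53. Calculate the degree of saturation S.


Using S = Gs * w / e
S = 2.73 * 0.14 / 0.53
S = 0.7211


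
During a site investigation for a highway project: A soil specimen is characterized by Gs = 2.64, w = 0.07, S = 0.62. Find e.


Result: 0.2981

Derivation:
Using the relation e = Gs * w / S
e = 2.64 * 0.07 / 0.62
e = 0.2981


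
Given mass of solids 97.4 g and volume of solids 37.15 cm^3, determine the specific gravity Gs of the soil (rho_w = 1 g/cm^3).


Result: 2.622

Derivation:
Using Gs = m_s / (V_s * rho_w)
Since rho_w = 1 g/cm^3:
Gs = 97.4 / 37.15
Gs = 2.622


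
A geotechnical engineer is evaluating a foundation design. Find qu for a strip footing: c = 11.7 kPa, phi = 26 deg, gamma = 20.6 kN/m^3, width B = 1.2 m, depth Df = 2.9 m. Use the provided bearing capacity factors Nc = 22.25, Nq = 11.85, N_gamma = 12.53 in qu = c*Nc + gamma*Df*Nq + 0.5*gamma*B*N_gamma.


Compute qu = c*Nc + gamma*Df*Nq + 0.5*gamma*B*N_gamma
Term 1: 11.7 * 22.25 = 260.325
Term 2: 20.6 * 2.9 * 11.85 = 707.919
Term 3: 0.5 * 20.6 * 1.2 * 12.53 = 154.8708
qu = 260.325 + 707.919 + 154.8708
qu = 1123.11 kPa


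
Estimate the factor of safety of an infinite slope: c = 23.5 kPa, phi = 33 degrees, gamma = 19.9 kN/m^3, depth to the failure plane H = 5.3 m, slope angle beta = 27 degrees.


Using Fs = c / (gamma*H*sin(beta)*cos(beta)) + tan(phi)/tan(beta)
Cohesion contribution = 23.5 / (19.9*5.3*sin(27)*cos(27))
Cohesion contribution = 0.550822
Friction contribution = tan(33)/tan(27) = 1.27453
Fs = 0.550822 + 1.27453
Fs = 1.825


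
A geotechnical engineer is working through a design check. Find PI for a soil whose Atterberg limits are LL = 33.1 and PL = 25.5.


Using PI = LL - PL
PI = 33.1 - 25.5
PI = 7.6


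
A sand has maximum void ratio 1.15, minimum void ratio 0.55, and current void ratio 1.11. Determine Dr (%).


Using Dr = (e_max - e) / (e_max - e_min) * 100
e_max - e = 1.15 - 1.11 = 0.04
e_max - e_min = 1.15 - 0.55 = 0.6
Dr = 0.04 / 0.6 * 100
Dr = 6.67 %


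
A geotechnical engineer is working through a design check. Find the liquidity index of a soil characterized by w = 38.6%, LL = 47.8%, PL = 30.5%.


First compute the plasticity index:
PI = LL - PL = 47.8 - 30.5 = 17.3
Then compute the liquidity index:
LI = (w - PL) / PI
LI = (38.6 - 30.5) / 17.3
LI = 0.468


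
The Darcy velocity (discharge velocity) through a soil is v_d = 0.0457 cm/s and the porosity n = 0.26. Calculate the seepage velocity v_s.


Result: 0.17577 cm/s

Derivation:
Using v_s = v_d / n
v_s = 0.0457 / 0.26
v_s = 0.17577 cm/s


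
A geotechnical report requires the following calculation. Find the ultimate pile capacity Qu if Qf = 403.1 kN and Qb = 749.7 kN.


Using Qu = Qf + Qb
Qu = 403.1 + 749.7
Qu = 1152.8 kN


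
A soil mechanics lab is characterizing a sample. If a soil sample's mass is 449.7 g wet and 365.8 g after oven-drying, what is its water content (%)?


Result: 22.94 %

Derivation:
Using w = (m_wet - m_dry) / m_dry * 100
m_wet - m_dry = 449.7 - 365.8 = 83.9 g
w = 83.9 / 365.8 * 100
w = 22.94 %


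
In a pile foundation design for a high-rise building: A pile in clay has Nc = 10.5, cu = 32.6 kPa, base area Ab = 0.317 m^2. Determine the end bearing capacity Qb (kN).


Result: 108.51 kN

Derivation:
Using Qb = Nc * cu * Ab
Qb = 10.5 * 32.6 * 0.317
Qb = 108.51 kN


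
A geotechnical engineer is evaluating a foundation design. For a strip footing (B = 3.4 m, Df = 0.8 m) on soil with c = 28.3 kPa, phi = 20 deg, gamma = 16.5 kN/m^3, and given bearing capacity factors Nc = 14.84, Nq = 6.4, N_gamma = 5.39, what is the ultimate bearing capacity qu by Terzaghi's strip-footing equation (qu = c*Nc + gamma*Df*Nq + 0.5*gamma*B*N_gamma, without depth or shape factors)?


Compute qu = c*Nc + gamma*Df*Nq + 0.5*gamma*B*N_gamma
Term 1: 28.3 * 14.84 = 419.972
Term 2: 16.5 * 0.8 * 6.4 = 84.48
Term 3: 0.5 * 16.5 * 3.4 * 5.39 = 151.1895
qu = 419.972 + 84.48 + 151.1895
qu = 655.64 kPa


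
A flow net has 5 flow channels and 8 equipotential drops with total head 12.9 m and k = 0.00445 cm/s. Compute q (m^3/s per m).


Result: 0.0003588 m^3/s per m

Derivation:
Convert k to m/s for unit consistency with H:
k = 0.00445 cm/s = 0.00445 / 100 m/s = 4.45e-05 m/s
Using q = k * H * Nf / Nd
Nf / Nd = 5 / 8 = 0.625
q = 4.45e-05 * 12.9 * 0.625
q = 0.0003588 m^3/s per m


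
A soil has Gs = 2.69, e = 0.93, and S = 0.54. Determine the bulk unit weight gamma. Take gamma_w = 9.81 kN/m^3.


Using gamma = gamma_w * (Gs + S*e) / (1 + e)
Numerator: Gs + S*e = 2.69 + 0.54*0.93 = 3.1922
Denominator: 1 + e = 1 + 0.93 = 1.93
gamma = 9.81 * 3.1922 / 1.93
gamma = 16.226 kN/m^3


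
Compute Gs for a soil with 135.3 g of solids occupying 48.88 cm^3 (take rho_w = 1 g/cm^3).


Using Gs = m_s / (V_s * rho_w)
Since rho_w = 1 g/cm^3:
Gs = 135.3 / 48.88
Gs = 2.768


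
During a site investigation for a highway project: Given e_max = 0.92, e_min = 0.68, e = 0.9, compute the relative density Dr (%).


Result: 8.33 %

Derivation:
Using Dr = (e_max - e) / (e_max - e_min) * 100
e_max - e = 0.92 - 0.9 = 0.02
e_max - e_min = 0.92 - 0.68 = 0.24
Dr = 0.02 / 0.24 * 100
Dr = 8.33 %


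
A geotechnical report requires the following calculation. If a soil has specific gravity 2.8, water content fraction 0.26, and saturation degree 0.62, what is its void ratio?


Using the relation e = Gs * w / S
e = 2.8 * 0.26 / 0.62
e = 1.1742


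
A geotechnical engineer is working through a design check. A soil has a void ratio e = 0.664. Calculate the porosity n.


Using the relation n = e / (1 + e)
n = 0.664 / (1 + 0.664)
n = 0.664 / 1.664
n = 0.399


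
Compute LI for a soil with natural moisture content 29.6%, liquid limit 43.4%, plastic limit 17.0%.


First compute the plasticity index:
PI = LL - PL = 43.4 - 17.0 = 26.4
Then compute the liquidity index:
LI = (w - PL) / PI
LI = (29.6 - 17.0) / 26.4
LI = 0.477


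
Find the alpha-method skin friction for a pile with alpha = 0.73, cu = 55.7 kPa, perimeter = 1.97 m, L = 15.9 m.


Result: 1273.62 kN

Derivation:
Using Qs = alpha * cu * perimeter * L
Qs = 0.73 * 55.7 * 1.97 * 15.9
Qs = 1273.62 kN


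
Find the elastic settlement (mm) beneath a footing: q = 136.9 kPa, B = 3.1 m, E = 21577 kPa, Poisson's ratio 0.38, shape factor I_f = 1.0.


Result: 16.828 mm

Derivation:
Using Se = q * B * (1 - nu^2) * I_f / E
1 - nu^2 = 1 - 0.38^2 = 0.8556
Se = 136.9 * 3.1 * 0.8556 * 1.0 / 21577
Se = 0.016828 m
Convert to mm: Se = 0.016828 * 1000 = 16.828 mm


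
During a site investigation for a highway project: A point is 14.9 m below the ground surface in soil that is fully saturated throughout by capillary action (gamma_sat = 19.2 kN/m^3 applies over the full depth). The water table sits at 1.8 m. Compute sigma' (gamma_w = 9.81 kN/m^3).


Result: 157.57 kPa

Derivation:
Total stress = gamma_sat * depth
sigma = 19.2 * 14.9 = 286.08 kPa
Pore water pressure u = gamma_w * (depth - d_wt)
u = 9.81 * (14.9 - 1.8) = 128.511 kPa
Effective stress = sigma - u
sigma' = 286.08 - 128.511 = 157.57 kPa


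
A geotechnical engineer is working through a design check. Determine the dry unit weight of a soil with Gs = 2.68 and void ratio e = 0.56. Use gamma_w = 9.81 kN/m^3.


Result: 16.853 kN/m^3

Derivation:
Using gamma_d = Gs * gamma_w / (1 + e)
gamma_d = 2.68 * 9.81 / (1 + 0.56)
gamma_d = 2.68 * 9.81 / 1.56
gamma_d = 16.853 kN/m^3


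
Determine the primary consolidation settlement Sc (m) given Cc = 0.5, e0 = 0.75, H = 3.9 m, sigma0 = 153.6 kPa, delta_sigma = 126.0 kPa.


Using Sc = Cc * H / (1 + e0) * log10((sigma0 + delta_sigma) / sigma0)
Stress ratio = (153.6 + 126.0) / 153.6 = 1.82031
log10(1.82031) = 0.260146
Cc * H / (1 + e0) = 0.5 * 3.9 / (1 + 0.75) = 1.11429
Sc = 1.11429 * 0.260146
Sc = 0.2899 m


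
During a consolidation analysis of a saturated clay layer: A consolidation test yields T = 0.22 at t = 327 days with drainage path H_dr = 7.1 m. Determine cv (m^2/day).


Using cv = T * H_dr^2 / t
H_dr^2 = 7.1^2 = 50.41
cv = 0.22 * 50.41 / 327
cv = 0.03391 m^2/day


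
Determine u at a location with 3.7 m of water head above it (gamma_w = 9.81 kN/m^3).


Using u = gamma_w * h_w
u = 9.81 * 3.7
u = 36.3 kPa


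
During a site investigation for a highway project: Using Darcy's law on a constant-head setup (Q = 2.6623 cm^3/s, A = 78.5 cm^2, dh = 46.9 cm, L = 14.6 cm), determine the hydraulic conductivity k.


Compute hydraulic gradient:
i = dh / L = 46.9 / 14.6 = 3.21233
Then apply Darcy's law:
k = Q / (A * i)
k = 2.6623 / (78.5 * 3.21233)
k = 2.6623 / 252.168
k = 0.010558 cm/s


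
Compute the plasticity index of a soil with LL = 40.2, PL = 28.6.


Using PI = LL - PL
PI = 40.2 - 28.6
PI = 11.6


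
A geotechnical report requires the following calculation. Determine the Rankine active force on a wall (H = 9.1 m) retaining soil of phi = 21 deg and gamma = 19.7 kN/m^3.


Compute active earth pressure coefficient:
Ka = tan^2(45 - phi/2) = tan^2(34.5) = 0.472355
Compute active force:
Pa = 0.5 * Ka * gamma * H^2
Pa = 0.5 * 0.472355 * 19.7 * 9.1^2
Pa = 385.29 kN/m


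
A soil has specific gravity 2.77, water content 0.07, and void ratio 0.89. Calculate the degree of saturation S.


Using S = Gs * w / e
S = 2.77 * 0.07 / 0.89
S = 0.2179


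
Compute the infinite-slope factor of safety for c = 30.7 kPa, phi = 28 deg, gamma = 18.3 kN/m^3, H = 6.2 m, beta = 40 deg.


Result: 1.183

Derivation:
Using Fs = c / (gamma*H*sin(beta)*cos(beta)) + tan(phi)/tan(beta)
Cohesion contribution = 30.7 / (18.3*6.2*sin(40)*cos(40))
Cohesion contribution = 0.549508
Friction contribution = tan(28)/tan(40) = 0.633667
Fs = 0.549508 + 0.633667
Fs = 1.183


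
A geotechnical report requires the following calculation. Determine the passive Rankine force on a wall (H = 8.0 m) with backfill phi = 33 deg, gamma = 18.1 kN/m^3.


Compute passive earth pressure coefficient:
Kp = tan^2(45 + phi/2) = tan^2(61.5) = 3.39212
Compute passive force:
Pp = 0.5 * Kp * gamma * H^2
Pp = 0.5 * 3.39212 * 18.1 * 8.0^2
Pp = 1964.72 kN/m


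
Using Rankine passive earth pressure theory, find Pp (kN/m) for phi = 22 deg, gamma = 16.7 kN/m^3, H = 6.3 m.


Result: 728.44 kN/m

Derivation:
Compute passive earth pressure coefficient:
Kp = tan^2(45 + phi/2) = tan^2(56.0) = 2.197987
Compute passive force:
Pp = 0.5 * Kp * gamma * H^2
Pp = 0.5 * 2.197987 * 16.7 * 6.3^2
Pp = 728.44 kN/m


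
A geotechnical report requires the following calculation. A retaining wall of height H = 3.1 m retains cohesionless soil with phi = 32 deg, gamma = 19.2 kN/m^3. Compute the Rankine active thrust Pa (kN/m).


Compute active earth pressure coefficient:
Ka = tan^2(45 - phi/2) = tan^2(29.0) = 0.307259
Compute active force:
Pa = 0.5 * Ka * gamma * H^2
Pa = 0.5 * 0.307259 * 19.2 * 3.1^2
Pa = 28.35 kN/m


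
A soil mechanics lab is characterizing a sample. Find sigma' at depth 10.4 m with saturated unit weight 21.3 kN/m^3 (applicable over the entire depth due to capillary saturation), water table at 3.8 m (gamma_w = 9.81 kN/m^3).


Total stress = gamma_sat * depth
sigma = 21.3 * 10.4 = 221.52 kPa
Pore water pressure u = gamma_w * (depth - d_wt)
u = 9.81 * (10.4 - 3.8) = 64.746 kPa
Effective stress = sigma - u
sigma' = 221.52 - 64.746 = 156.77 kPa


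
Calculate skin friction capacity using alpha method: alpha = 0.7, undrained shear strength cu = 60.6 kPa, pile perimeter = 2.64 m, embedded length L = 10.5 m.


Using Qs = alpha * cu * perimeter * L
Qs = 0.7 * 60.6 * 2.64 * 10.5
Qs = 1175.88 kN


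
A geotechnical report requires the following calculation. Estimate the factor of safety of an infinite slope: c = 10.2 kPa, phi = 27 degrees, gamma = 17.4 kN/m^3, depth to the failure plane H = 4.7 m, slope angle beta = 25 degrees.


Using Fs = c / (gamma*H*sin(beta)*cos(beta)) + tan(phi)/tan(beta)
Cohesion contribution = 10.2 / (17.4*4.7*sin(25)*cos(25))
Cohesion contribution = 0.325634
Friction contribution = tan(27)/tan(25) = 1.09268
Fs = 0.325634 + 1.09268
Fs = 1.418


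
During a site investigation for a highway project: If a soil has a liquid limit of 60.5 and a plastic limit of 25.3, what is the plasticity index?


Using PI = LL - PL
PI = 60.5 - 25.3
PI = 35.2


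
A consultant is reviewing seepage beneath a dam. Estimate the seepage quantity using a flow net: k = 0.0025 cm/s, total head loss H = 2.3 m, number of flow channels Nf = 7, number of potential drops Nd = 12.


Convert k to m/s for unit consistency with H:
k = 0.0025 cm/s = 0.0025 / 100 m/s = 2.5e-05 m/s
Using q = k * H * Nf / Nd
Nf / Nd = 7 / 12 = 0.5833
q = 2.5e-05 * 2.3 * 0.5833
q = 3.354e-05 m^3/s per m


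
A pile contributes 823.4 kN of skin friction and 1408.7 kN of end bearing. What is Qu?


Result: 2232.1 kN

Derivation:
Using Qu = Qf + Qb
Qu = 823.4 + 1408.7
Qu = 2232.1 kN


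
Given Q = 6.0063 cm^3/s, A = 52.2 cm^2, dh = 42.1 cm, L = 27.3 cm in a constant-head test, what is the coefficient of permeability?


Result: 0.074613 cm/s

Derivation:
Compute hydraulic gradient:
i = dh / L = 42.1 / 27.3 = 1.54212
Then apply Darcy's law:
k = Q / (A * i)
k = 6.0063 / (52.2 * 1.54212)
k = 6.0063 / 80.4989
k = 0.074613 cm/s


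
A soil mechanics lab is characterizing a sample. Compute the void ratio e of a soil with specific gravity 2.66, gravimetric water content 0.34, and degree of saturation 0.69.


Using the relation e = Gs * w / S
e = 2.66 * 0.34 / 0.69
e = 1.3107


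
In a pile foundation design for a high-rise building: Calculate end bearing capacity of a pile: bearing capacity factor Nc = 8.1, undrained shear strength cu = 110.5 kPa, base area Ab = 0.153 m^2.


Using Qb = Nc * cu * Ab
Qb = 8.1 * 110.5 * 0.153
Qb = 136.94 kN


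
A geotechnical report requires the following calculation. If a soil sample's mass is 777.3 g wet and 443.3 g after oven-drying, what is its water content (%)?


Using w = (m_wet - m_dry) / m_dry * 100
m_wet - m_dry = 777.3 - 443.3 = 334.0 g
w = 334.0 / 443.3 * 100
w = 75.34 %


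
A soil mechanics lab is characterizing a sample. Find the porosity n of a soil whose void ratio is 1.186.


Using the relation n = e / (1 + e)
n = 1.186 / (1 + 1.186)
n = 1.186 / 2.186
n = 0.5425


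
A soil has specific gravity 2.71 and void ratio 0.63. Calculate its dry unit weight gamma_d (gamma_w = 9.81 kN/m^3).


Result: 16.31 kN/m^3

Derivation:
Using gamma_d = Gs * gamma_w / (1 + e)
gamma_d = 2.71 * 9.81 / (1 + 0.63)
gamma_d = 2.71 * 9.81 / 1.63
gamma_d = 16.31 kN/m^3


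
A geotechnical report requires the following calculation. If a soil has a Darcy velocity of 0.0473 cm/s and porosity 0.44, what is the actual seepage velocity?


Using v_s = v_d / n
v_s = 0.0473 / 0.44
v_s = 0.1075 cm/s
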